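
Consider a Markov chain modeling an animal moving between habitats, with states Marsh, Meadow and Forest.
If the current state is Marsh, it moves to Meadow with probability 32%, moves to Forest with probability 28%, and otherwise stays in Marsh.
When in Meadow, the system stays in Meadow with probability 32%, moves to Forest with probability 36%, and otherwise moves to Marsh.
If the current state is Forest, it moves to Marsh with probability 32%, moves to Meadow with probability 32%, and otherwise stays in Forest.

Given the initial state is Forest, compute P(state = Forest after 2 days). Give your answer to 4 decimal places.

0.3344

Sum over the intermediate state after 1 day:
P = P(Forest→Marsh)·P(Marsh→Forest) + P(Forest→Meadow)·P(Meadow→Forest) + P(Forest→Forest)·P(Forest→Forest)
  = 0.32×0.28 + 0.32×0.36 + 0.36×0.36
  = 0.0896 + 0.1152 + 0.1296 = 0.3344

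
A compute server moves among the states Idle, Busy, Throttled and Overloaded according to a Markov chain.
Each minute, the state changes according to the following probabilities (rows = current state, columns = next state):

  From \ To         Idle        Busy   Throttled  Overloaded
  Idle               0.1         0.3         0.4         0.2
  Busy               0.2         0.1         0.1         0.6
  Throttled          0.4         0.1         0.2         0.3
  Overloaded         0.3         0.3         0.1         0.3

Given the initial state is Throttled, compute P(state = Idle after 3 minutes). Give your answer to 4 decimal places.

0.2540

Propagate the distribution vector 3 minutes from Throttled.
After 0 minutes: (0.0000, 0.0000, 1.0000, 0.0000)
After 1 minute: (0.4000, 0.1000, 0.2000, 0.3000)
After 2 minutes: (0.2300, 0.2400, 0.2400, 0.2900)
After 3 minutes: (0.2540, 0.2040, 0.1930, 0.3490)
P(in Idle after 3 minutes) = 0.2540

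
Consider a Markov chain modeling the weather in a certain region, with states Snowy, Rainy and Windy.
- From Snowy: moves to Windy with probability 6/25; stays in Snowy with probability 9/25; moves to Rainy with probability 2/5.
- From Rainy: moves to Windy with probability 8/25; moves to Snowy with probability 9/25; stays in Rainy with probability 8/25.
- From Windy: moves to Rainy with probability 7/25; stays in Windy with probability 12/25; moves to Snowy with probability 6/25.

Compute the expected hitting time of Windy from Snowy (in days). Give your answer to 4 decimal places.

Let t(s) be the expected number of days to first reach Windy from state s, with t(Windy) = 0. Conditioning on the first day:
t(Snowy) = 1 + 0.36·t(Snowy) + 0.4·t(Rainy)
t(Rainy) = 1 + 0.36·t(Snowy) + 0.32·t(Rainy)
Solving: t(Snowy) = 3.7088, t(Rainy) = 3.4341.
Expected days from Snowy to Windy: 3.7088.

3.7088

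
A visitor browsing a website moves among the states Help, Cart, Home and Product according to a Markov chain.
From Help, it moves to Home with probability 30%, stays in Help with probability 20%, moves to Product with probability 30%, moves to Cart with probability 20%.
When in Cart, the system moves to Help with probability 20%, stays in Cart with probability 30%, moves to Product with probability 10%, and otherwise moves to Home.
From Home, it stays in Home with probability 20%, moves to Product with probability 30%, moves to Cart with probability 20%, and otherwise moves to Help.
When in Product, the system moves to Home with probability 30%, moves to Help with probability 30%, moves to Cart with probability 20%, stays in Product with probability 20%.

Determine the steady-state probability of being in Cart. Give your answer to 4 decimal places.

Let the stationary distribution be π with π = πP and π_1 + π_2 + π_3 + π_4 = 1.
π_1 = 0.2·π_1 + 0.2·π_2 + 0.3·π_3 + 0.3·π_4
π_2 = 0.2·π_1 + 0.3·π_2 + 0.2·π_3 + 0.2·π_4
π_3 = 0.3·π_1 + 0.4·π_2 + 0.2·π_3 + 0.3·π_4
Solving with the normalization constraint gives π = (0.2525, 0.2222, 0.2929, 0.2323).
So the stationary probability of Cart is 0.2222.

0.2222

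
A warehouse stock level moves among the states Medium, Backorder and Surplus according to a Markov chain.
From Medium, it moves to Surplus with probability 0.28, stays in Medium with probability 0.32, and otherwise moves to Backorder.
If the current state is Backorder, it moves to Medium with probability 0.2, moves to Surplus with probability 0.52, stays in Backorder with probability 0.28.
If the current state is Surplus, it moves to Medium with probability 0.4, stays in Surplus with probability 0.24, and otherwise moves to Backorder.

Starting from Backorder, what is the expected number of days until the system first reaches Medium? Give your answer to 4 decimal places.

Let t(s) be the expected number of days to first reach Medium from state s, with t(Medium) = 0. Conditioning on the first day:
t(Backorder) = 1 + 0.28·t(Backorder) + 0.52·t(Surplus)
t(Surplus) = 1 + 0.36·t(Backorder) + 0.24·t(Surplus)
Solving: t(Backorder) = 3.5556, t(Surplus) = 3.0000.
Expected days from Backorder to Medium: 3.5556.

3.5556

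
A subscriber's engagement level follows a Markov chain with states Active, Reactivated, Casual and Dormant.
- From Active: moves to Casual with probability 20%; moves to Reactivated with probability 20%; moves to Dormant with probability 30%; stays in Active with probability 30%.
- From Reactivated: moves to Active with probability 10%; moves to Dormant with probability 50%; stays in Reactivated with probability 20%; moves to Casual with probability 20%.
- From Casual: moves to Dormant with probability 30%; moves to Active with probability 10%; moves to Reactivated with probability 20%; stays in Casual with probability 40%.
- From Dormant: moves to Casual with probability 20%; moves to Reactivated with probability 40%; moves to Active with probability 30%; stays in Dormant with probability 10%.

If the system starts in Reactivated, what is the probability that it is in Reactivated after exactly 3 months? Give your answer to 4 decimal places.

Propagate the distribution vector 3 months from Reactivated.
After 0 months: (0.0000, 1.0000, 0.0000, 0.0000)
After 1 month: (0.1000, 0.2000, 0.2000, 0.5000)
After 2 months: (0.2200, 0.3000, 0.2400, 0.2400)
After 3 months: (0.1920, 0.2480, 0.2480, 0.3120)
P(in Reactivated after 3 months) = 0.2480

0.2480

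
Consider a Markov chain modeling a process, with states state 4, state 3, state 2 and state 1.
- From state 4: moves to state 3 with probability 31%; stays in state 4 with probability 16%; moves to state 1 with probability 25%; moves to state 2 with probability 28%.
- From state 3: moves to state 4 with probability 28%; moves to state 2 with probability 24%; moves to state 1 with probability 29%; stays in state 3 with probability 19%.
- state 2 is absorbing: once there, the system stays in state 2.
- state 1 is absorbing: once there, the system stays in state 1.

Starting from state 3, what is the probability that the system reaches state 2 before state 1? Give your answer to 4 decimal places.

0.4717

Let h(s) be the probability of absorption at state 2 starting from transient state s. Then h(state 2) = 1 and h(state 1) = 0. By first-step analysis:
h(state 4) = 0.16·h(state 4) + 0.31·h(state 3) + 0.28·1 + 0.25·0
h(state 3) = 0.28·h(state 4) + 0.19·h(state 3) + 0.24·1 + 0.29·0
Solving: h(state 4) = 0.5074, h(state 3) = 0.4717.
Starting from state 3, the probability is 0.4717.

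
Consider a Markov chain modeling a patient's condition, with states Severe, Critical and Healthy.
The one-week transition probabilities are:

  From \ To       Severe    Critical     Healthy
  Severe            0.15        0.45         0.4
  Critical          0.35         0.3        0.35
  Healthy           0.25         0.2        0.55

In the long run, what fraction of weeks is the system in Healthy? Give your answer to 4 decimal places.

Let the stationary distribution be π with π = πP and π_1 + π_2 + π_3 = 1.
π_1 = 0.15·π_1 + 0.35·π_2 + 0.25·π_3
π_2 = 0.45·π_1 + 0.3·π_2 + 0.2·π_3
Solving with the normalization constraint gives π = (0.2539, 0.2927, 0.4534).
So the stationary probability of Healthy is 0.4534.

0.4534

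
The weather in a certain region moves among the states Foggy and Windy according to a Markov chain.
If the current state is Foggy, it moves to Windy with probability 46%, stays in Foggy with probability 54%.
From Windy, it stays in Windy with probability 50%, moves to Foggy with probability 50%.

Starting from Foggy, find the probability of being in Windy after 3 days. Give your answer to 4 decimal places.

0.4791

Propagate the distribution vector 3 days from Foggy.
After 0 days: (1.0000, 0.0000)
After 1 day: (0.5400, 0.4600)
After 2 days: (0.5216, 0.4784)
After 3 days: (0.5209, 0.4791)
P(in Windy after 3 days) = 0.4791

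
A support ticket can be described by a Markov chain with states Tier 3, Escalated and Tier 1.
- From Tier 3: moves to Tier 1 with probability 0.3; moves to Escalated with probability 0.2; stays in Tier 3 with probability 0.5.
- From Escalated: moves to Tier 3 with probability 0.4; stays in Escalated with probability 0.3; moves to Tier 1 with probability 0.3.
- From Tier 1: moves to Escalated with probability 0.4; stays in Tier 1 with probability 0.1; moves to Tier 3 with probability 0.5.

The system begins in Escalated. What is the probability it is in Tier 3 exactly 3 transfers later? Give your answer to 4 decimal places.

0.4710

Propagate the distribution vector 3 transfers from Escalated.
After 0 transfers: (0.0000, 1.0000, 0.0000)
After 1 transfer: (0.4000, 0.3000, 0.3000)
After 2 transfers: (0.4700, 0.2900, 0.2400)
After 3 transfers: (0.4710, 0.2770, 0.2520)
P(in Tier 3 after 3 transfers) = 0.4710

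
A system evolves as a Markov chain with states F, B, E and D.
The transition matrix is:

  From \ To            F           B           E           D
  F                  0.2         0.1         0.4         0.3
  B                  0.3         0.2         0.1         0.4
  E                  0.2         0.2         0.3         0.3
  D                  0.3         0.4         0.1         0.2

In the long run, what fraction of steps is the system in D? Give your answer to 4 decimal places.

Let the stationary distribution be π with π = πP and π_1 + π_2 + π_3 + π_4 = 1.
π_1 = 0.2·π_1 + 0.3·π_2 + 0.2·π_3 + 0.3·π_4
π_2 = 0.1·π_1 + 0.2·π_2 + 0.2·π_3 + 0.4·π_4
π_3 = 0.4·π_1 + 0.1·π_2 + 0.3·π_3 + 0.1·π_4
Solving with the normalization constraint gives π = (0.2527, 0.2335, 0.2198, 0.2940).
So the stationary probability of D is 0.2940.

0.2940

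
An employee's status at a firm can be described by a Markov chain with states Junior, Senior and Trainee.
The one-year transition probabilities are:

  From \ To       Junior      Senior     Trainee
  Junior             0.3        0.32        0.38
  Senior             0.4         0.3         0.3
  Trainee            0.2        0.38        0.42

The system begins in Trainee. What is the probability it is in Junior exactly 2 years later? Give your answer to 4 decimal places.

Sum over the intermediate state after 1 year:
P = P(Trainee→Junior)·P(Junior→Junior) + P(Trainee→Senior)·P(Senior→Junior) + P(Trainee→Trainee)·P(Trainee→Junior)
  = 0.2×0.3 + 0.38×0.4 + 0.42×0.2
  = 0.0600 + 0.1520 + 0.0840 = 0.2960

0.2960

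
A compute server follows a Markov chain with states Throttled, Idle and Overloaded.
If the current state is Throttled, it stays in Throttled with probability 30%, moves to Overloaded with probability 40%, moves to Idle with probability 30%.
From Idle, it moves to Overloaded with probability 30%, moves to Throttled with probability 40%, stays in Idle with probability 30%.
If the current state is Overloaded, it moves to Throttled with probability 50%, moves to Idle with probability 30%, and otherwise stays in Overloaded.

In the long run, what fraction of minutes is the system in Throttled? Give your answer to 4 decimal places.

Let the stationary distribution be π with π = πP and π_1 + π_2 + π_3 = 1.
π_1 = 0.3·π_1 + 0.4·π_2 + 0.5·π_3
π_2 = 0.3·π_1 + 0.3·π_2 + 0.3·π_3
Solving with the normalization constraint gives π = (0.3917, 0.3000, 0.3083).
So the stationary probability of Throttled is 0.3917.

0.3917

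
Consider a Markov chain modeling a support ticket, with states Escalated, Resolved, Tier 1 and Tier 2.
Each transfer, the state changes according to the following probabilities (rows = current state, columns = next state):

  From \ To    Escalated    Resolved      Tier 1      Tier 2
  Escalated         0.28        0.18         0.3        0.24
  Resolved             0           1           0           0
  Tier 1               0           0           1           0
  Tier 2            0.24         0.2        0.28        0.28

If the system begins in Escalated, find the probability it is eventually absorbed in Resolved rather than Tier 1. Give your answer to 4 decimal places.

Let h(s) be the probability of absorption at Resolved starting from transient state s. Then h(Resolved) = 1 and h(Tier 1) = 0. By first-step analysis:
h(Escalated) = 0.28·h(Escalated) + 0.18·1 + 0.3·0 + 0.24·h(Tier 2)
h(Tier 2) = 0.24·h(Escalated) + 0.2·1 + 0.28·0 + 0.28·h(Tier 2)
Solving: h(Escalated) = 0.3854, h(Tier 2) = 0.4063.
Starting from Escalated, the probability is 0.3854.

0.3854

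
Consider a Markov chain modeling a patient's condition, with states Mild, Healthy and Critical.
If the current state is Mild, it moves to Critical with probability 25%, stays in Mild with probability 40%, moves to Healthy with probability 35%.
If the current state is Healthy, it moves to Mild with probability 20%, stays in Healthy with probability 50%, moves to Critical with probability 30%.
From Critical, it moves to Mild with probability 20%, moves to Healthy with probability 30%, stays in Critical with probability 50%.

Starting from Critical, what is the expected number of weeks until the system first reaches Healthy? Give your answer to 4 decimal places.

3.2000

Let t(s) be the expected number of weeks to first reach Healthy from state s, with t(Healthy) = 0. Conditioning on the first week:
t(Mild) = 1 + 0.4·t(Mild) + 0.25·t(Critical)
t(Critical) = 1 + 0.2·t(Mild) + 0.5·t(Critical)
Solving: t(Mild) = 3.0000, t(Critical) = 3.2000.
Expected weeks from Critical to Healthy: 3.2000.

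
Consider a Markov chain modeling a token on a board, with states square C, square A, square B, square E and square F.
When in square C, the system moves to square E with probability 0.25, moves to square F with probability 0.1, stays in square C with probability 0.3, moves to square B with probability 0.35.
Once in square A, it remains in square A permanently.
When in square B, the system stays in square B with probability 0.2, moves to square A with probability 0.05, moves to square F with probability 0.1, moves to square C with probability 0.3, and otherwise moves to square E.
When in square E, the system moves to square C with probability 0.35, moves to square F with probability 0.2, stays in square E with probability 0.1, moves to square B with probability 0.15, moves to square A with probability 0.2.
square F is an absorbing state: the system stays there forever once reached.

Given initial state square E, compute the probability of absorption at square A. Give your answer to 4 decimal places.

Let h(s) be the probability of absorption at square A starting from transient state s. Then h(square A) = 1 and h(square F) = 0. By first-step analysis:
h(square C) = 0.3·h(square C) + 0.35·h(square B) + 0.25·h(square E) + 0.1·0
h(square B) = 0.3·h(square C) + 0.05·1 + 0.2·h(square B) + 0.35·h(square E) + 0.1·0
h(square E) = 0.35·h(square C) + 0.2·1 + 0.15·h(square B) + 0.1·h(square E) + 0.2·0
Solving: h(square C) = 0.3303, h(square B) = 0.3665, h(square E) = 0.4118.
Starting from square E, the probability is 0.4118.

0.4118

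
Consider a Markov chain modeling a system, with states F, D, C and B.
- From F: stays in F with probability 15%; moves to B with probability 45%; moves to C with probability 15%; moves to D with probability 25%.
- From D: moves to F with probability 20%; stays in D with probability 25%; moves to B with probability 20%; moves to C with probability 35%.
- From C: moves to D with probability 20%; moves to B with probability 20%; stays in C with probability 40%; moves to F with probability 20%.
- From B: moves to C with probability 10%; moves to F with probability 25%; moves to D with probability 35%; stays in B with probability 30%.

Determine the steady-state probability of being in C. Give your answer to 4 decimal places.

0.2522

Let the stationary distribution be π with π = πP and π_1 + π_2 + π_3 + π_4 = 1.
π_1 = 0.15·π_1 + 0.2·π_2 + 0.2·π_3 + 0.25·π_4
π_2 = 0.25·π_1 + 0.25·π_2 + 0.2·π_3 + 0.35·π_4
π_3 = 0.15·π_1 + 0.35·π_2 + 0.4·π_3 + 0.1·π_4
Solving with the normalization constraint gives π = (0.2038, 0.2653, 0.2522, 0.2788).
So the stationary probability of C is 0.2522.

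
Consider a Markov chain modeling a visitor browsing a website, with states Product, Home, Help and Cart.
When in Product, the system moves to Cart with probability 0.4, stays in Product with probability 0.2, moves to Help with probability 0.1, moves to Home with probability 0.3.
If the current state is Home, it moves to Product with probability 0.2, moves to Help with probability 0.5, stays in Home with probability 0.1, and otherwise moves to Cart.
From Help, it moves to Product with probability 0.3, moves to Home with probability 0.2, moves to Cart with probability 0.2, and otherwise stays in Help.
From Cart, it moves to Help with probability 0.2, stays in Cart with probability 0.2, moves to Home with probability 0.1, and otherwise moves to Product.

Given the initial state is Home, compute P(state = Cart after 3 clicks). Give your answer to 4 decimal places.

Propagate the distribution vector 3 clicks from Home.
After 0 clicks: (0.0000, 1.0000, 0.0000, 0.0000)
After 1 click: (0.2000, 0.1000, 0.5000, 0.2000)
After 2 clicks: (0.3100, 0.1900, 0.2600, 0.2400)
After 3 clicks: (0.2980, 0.1880, 0.2520, 0.2620)
P(in Cart after 3 clicks) = 0.2620

0.2620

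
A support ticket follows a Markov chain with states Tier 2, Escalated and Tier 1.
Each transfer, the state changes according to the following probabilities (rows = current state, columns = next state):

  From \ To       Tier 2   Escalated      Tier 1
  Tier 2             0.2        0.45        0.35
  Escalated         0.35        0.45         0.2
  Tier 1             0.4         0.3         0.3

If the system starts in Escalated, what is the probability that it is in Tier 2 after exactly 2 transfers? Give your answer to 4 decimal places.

0.3075

Sum over the intermediate state after 1 transfer:
P = P(Escalated→Tier 2)·P(Tier 2→Tier 2) + P(Escalated→Escalated)·P(Escalated→Tier 2) + P(Escalated→Tier 1)·P(Tier 1→Tier 2)
  = 0.35×0.2 + 0.45×0.35 + 0.2×0.4
  = 0.0700 + 0.1575 + 0.0800 = 0.3075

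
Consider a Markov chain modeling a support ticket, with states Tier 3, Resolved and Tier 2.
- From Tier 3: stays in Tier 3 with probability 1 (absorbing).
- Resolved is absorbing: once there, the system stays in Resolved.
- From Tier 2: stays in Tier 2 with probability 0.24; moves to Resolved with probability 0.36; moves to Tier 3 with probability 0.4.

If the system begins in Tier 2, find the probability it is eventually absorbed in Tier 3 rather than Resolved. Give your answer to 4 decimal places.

Let h(s) be the probability of absorption at Tier 3 starting from transient state s. Then h(Tier 3) = 1 and h(Resolved) = 0. By first-step analysis:
h(Tier 2) = 0.4·1 + 0.36·0 + 0.24·h(Tier 2)
Solving: h(Tier 2) = 0.5263.
Starting from Tier 2, the probability is 0.5263.

0.5263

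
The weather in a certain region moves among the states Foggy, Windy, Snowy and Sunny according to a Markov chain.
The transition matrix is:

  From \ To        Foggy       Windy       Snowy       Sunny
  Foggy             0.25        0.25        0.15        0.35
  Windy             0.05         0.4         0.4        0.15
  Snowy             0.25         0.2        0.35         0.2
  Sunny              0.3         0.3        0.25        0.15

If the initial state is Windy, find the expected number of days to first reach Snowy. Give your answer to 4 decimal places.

Let t(s) be the expected number of days to first reach Snowy from state s, with t(Snowy) = 0. Conditioning on the first day:
t(Foggy) = 1 + 0.25·t(Foggy) + 0.25·t(Windy) + 0.35·t(Sunny)
t(Windy) = 1 + 0.05·t(Foggy) + 0.4·t(Windy) + 0.15·t(Sunny)
t(Sunny) = 1 + 0.3·t(Foggy) + 0.3·t(Windy) + 0.15·t(Sunny)
Solving: t(Foggy) = 3.9826, t(Windy) = 2.9000, t(Sunny) = 3.6056.
Expected days from Windy to Snowy: 2.9000.

2.9000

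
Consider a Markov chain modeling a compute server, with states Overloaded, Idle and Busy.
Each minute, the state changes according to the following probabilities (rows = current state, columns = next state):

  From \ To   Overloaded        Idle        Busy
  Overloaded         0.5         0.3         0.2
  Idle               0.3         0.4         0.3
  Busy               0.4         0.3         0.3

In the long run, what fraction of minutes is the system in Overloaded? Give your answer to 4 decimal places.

0.4074

Let the stationary distribution be π with π = πP and π_1 + π_2 + π_3 = 1.
π_1 = 0.5·π_1 + 0.3·π_2 + 0.4·π_3
π_2 = 0.3·π_1 + 0.4·π_2 + 0.3·π_3
Solving with the normalization constraint gives π = (0.4074, 0.3333, 0.2593).
So the stationary probability of Overloaded is 0.4074.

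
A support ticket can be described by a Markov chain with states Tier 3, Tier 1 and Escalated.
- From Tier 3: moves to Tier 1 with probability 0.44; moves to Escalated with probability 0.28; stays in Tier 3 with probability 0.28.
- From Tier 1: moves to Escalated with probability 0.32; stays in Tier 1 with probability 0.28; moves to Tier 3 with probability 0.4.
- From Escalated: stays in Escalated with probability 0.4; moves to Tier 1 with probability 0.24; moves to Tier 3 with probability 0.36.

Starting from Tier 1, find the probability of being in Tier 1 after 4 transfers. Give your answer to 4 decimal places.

Propagate the distribution vector 4 transfers from Tier 1.
After 0 transfers: (0.0000, 1.0000, 0.0000)
After 1 transfer: (0.4000, 0.2800, 0.3200)
After 2 transfers: (0.3392, 0.3312, 0.3296)
After 3 transfers: (0.3461, 0.3211, 0.3328)
After 4 transfers: (0.3452, 0.3221, 0.3328)
P(in Tier 1 after 4 transfers) = 0.3221

0.3221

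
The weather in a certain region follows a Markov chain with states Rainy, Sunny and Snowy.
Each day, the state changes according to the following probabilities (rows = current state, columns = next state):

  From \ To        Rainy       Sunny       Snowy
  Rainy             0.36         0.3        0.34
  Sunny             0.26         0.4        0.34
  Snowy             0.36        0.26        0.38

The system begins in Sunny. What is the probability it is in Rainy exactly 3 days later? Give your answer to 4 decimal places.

0.3274

Propagate the distribution vector 3 days from Sunny.
After 0 days: (0.0000, 1.0000, 0.0000)
After 1 day: (0.2600, 0.4000, 0.3400)
After 2 days: (0.3200, 0.3264, 0.3536)
After 3 days: (0.3274, 0.3185, 0.3541)
P(in Rainy after 3 days) = 0.3274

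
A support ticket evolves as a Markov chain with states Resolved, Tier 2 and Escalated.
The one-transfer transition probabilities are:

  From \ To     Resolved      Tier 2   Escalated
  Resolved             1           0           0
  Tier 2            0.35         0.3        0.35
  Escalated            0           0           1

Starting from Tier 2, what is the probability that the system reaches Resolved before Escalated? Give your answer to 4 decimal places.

0.5000

Let h(s) be the probability of absorption at Resolved starting from transient state s. Then h(Resolved) = 1 and h(Escalated) = 0. By first-step analysis:
h(Tier 2) = 0.35·1 + 0.3·h(Tier 2) + 0.35·0
Solving: h(Tier 2) = 0.5000.
Starting from Tier 2, the probability is 0.5000.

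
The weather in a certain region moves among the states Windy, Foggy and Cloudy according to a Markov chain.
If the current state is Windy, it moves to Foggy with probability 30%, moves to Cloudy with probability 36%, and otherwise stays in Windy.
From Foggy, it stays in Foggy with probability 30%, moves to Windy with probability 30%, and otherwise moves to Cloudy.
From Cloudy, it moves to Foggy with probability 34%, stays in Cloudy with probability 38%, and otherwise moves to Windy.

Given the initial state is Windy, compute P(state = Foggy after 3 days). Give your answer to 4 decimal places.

Propagate the distribution vector 3 days from Windy.
After 0 days: (1.0000, 0.0000, 0.0000)
After 1 day: (0.3400, 0.3000, 0.3600)
After 2 days: (0.3064, 0.3144, 0.3792)
After 3 days: (0.3047, 0.3152, 0.3802)
P(in Foggy after 3 days) = 0.3152

0.3152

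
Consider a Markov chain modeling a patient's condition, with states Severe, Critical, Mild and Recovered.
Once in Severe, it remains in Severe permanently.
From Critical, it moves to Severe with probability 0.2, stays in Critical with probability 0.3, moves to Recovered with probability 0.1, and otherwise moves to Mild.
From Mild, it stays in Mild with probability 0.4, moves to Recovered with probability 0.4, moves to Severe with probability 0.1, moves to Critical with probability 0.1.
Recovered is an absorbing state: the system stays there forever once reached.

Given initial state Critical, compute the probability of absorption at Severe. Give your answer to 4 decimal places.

Let h(s) be the probability of absorption at Severe starting from transient state s. Then h(Severe) = 1 and h(Recovered) = 0. By first-step analysis:
h(Critical) = 0.2·1 + 0.3·h(Critical) + 0.4·h(Mild) + 0.1·0
h(Mild) = 0.1·1 + 0.1·h(Critical) + 0.4·h(Mild) + 0.4·0
Solving: h(Critical) = 0.4211, h(Mild) = 0.2368.
Starting from Critical, the probability is 0.4211.

0.4211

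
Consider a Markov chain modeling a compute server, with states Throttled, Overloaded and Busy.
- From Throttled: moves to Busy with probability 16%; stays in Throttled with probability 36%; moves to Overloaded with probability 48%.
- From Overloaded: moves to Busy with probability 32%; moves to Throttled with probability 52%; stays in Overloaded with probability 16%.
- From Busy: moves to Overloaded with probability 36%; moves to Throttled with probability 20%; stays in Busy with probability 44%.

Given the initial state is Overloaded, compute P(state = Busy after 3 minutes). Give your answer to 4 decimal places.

Propagate the distribution vector 3 minutes from Overloaded.
After 0 minutes: (0.0000, 1.0000, 0.0000)
After 1 minute: (0.5200, 0.1600, 0.3200)
After 2 minutes: (0.3344, 0.3904, 0.2752)
After 3 minutes: (0.3784, 0.3220, 0.2995)
P(in Busy after 3 minutes) = 0.2995

0.2995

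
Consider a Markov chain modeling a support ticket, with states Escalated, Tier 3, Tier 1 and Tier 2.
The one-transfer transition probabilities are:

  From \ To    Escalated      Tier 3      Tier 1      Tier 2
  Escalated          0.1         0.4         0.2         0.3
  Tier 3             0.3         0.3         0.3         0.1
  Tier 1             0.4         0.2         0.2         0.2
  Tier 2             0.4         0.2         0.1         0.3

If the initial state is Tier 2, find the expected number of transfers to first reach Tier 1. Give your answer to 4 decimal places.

Let t(s) be the expected number of transfers to first reach Tier 1 from state s, with t(Tier 1) = 0. Conditioning on the first transfer:
t(Escalated) = 1 + 0.1·t(Escalated) + 0.4·t(Tier 3) + 0.3·t(Tier 2)
t(Tier 3) = 1 + 0.3·t(Escalated) + 0.3·t(Tier 3) + 0.1·t(Tier 2)
t(Tier 2) = 1 + 0.4·t(Escalated) + 0.2·t(Tier 3) + 0.3·t(Tier 2)
Solving: t(Escalated) = 4.7964, t(Tier 3) = 4.2534, t(Tier 2) = 5.3846.
Expected transfers from Tier 2 to Tier 1: 5.3846.

5.3846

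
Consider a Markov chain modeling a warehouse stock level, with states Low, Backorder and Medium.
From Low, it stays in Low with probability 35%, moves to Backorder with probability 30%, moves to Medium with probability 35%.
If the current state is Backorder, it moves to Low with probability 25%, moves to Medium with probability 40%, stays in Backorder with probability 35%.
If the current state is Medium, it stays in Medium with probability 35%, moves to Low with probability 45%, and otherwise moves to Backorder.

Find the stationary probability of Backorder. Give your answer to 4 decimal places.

Let the stationary distribution be π with π = πP and π_1 + π_2 + π_3 = 1.
π_1 = 0.35·π_1 + 0.25·π_2 + 0.45·π_3
π_2 = 0.3·π_1 + 0.35·π_2 + 0.2·π_3
Solving with the normalization constraint gives π = (0.3586, 0.2775, 0.3639).
So the stationary probability of Backorder is 0.2775.

0.2775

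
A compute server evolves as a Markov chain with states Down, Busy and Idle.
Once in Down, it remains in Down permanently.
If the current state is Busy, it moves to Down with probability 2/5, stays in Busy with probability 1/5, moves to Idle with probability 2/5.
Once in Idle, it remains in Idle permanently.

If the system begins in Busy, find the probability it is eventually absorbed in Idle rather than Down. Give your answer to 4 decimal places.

Let h(s) be the probability of absorption at Idle starting from transient state s. Then h(Idle) = 1 and h(Down) = 0. By first-step analysis:
h(Busy) = 0.4·0 + 0.2·h(Busy) + 0.4·1
Solving: h(Busy) = 0.5000.
Starting from Busy, the probability is 0.5000.

0.5000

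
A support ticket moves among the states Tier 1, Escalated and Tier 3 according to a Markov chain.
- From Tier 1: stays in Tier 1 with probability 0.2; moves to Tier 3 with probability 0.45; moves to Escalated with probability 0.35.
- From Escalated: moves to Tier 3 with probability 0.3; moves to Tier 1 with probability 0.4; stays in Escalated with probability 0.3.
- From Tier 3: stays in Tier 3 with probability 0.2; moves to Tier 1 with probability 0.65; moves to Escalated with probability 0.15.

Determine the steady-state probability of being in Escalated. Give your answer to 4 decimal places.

Let the stationary distribution be π with π = πP and π_1 + π_2 + π_3 = 1.
π_1 = 0.2·π_1 + 0.4·π_2 + 0.65·π_3
π_2 = 0.35·π_1 + 0.3·π_2 + 0.15·π_3
Solving with the normalization constraint gives π = (0.4016, 0.2710, 0.3275).
So the stationary probability of Escalated is 0.2710.

0.2710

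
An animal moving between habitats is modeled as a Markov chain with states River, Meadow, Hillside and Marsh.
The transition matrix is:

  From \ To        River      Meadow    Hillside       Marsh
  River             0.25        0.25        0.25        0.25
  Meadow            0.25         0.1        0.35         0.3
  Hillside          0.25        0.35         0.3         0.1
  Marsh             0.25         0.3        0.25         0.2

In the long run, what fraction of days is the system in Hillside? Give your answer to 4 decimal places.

Let the stationary distribution be π with π = πP and π_1 + π_2 + π_3 + π_4 = 1.
π_1 = 0.25·π_1 + 0.25·π_2 + 0.25·π_3 + 0.25·π_4
π_2 = 0.25·π_1 + 0.1·π_2 + 0.35·π_3 + 0.3·π_4
π_3 = 0.25·π_1 + 0.35·π_2 + 0.3·π_3 + 0.25·π_4
Solving with the normalization constraint gives π = (0.2500, 0.2517, 0.2896, 0.2087).
So the stationary probability of Hillside is 0.2896.

0.2896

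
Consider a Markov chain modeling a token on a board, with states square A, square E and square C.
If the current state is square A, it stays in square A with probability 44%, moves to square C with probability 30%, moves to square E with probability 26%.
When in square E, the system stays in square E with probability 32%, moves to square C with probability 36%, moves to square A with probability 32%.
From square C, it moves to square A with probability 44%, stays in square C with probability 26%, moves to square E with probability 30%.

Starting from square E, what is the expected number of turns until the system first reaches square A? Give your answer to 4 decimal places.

2.7834

Let t(s) be the expected number of turns to first reach square A from state s, with t(square A) = 0. Conditioning on the first turn:
t(square E) = 1 + 0.32·t(square E) + 0.36·t(square C)
t(square C) = 1 + 0.3·t(square E) + 0.26·t(square C)
Solving: t(square E) = 2.7834, t(square C) = 2.4798.
Expected turns from square E to square A: 2.7834.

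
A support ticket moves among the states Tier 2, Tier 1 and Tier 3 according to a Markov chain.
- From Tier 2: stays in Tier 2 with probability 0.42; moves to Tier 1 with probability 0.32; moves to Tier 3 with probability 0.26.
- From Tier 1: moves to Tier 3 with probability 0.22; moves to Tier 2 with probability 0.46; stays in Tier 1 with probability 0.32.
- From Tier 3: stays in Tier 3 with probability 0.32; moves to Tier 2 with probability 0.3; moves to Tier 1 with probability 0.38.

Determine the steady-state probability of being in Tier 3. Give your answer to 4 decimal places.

Let the stationary distribution be π with π = πP and π_1 + π_2 + π_3 = 1.
π_1 = 0.42·π_1 + 0.46·π_2 + 0.3·π_3
π_2 = 0.32·π_1 + 0.32·π_2 + 0.38·π_3
Solving with the normalization constraint gives π = (0.4020, 0.3357, 0.2623).
So the stationary probability of Tier 3 is 0.2623.

0.2623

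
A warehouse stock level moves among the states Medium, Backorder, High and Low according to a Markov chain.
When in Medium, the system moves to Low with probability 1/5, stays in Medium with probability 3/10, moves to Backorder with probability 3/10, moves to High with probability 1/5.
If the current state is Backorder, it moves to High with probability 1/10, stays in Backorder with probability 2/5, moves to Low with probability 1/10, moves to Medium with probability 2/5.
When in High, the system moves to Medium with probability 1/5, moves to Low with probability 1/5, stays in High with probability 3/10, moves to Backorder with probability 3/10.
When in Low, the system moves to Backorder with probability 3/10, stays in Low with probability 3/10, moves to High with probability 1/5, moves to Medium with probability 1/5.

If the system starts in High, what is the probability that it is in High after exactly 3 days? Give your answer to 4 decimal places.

Propagate the distribution vector 3 days from High.
After 0 days: (0.0000, 0.0000, 1.0000, 0.0000)
After 1 day: (0.2000, 0.3000, 0.3000, 0.2000)
After 2 days: (0.2800, 0.3300, 0.2000, 0.1900)
After 3 days: (0.2940, 0.3330, 0.1870, 0.1860)
P(in High after 3 days) = 0.1870

0.1870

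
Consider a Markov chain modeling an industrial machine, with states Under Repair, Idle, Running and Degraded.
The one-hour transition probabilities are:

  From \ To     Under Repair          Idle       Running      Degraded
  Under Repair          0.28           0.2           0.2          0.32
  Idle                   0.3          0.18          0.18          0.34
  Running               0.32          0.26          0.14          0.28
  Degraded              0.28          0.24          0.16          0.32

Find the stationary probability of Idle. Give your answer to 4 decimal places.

Let the stationary distribution be π with π = πP and π_1 + π_2 + π_3 + π_4 = 1.
π_1 = 0.28·π_1 + 0.3·π_2 + 0.32·π_3 + 0.28·π_4
π_2 = 0.2·π_1 + 0.18·π_2 + 0.26·π_3 + 0.24·π_4
π_3 = 0.2·π_1 + 0.18·π_2 + 0.14·π_3 + 0.16·π_4
Solving with the normalization constraint gives π = (0.2913, 0.2187, 0.1726, 0.3175).
So the stationary probability of Idle is 0.2187.

0.2187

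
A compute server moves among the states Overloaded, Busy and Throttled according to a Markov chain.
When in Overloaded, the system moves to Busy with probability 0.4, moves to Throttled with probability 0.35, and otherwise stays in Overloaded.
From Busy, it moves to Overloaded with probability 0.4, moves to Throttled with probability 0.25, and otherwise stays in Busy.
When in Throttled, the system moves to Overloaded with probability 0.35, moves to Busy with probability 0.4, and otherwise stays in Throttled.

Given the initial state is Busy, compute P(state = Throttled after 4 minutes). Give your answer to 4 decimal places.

0.2836

Propagate the distribution vector 4 minutes from Busy.
After 0 minutes: (0.0000, 1.0000, 0.0000)
After 1 minute: (0.4000, 0.3500, 0.2500)
After 2 minutes: (0.3275, 0.3825, 0.2900)
After 3 minutes: (0.3364, 0.3809, 0.2828)
After 4 minutes: (0.3354, 0.3810, 0.2836)
P(in Throttled after 4 minutes) = 0.2836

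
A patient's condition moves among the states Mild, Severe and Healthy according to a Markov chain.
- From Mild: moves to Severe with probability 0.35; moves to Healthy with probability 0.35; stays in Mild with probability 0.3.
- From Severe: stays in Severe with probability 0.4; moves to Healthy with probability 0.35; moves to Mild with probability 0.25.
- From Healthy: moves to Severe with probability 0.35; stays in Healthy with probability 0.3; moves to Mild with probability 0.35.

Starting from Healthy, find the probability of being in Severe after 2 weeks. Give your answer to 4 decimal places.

Sum over the intermediate state after 1 week:
P = P(Healthy→Mild)·P(Mild→Severe) + P(Healthy→Severe)·P(Severe→Severe) + P(Healthy→Healthy)·P(Healthy→Severe)
  = 0.35×0.35 + 0.35×0.4 + 0.3×0.35
  = 0.1225 + 0.1400 + 0.1050 = 0.3675

0.3675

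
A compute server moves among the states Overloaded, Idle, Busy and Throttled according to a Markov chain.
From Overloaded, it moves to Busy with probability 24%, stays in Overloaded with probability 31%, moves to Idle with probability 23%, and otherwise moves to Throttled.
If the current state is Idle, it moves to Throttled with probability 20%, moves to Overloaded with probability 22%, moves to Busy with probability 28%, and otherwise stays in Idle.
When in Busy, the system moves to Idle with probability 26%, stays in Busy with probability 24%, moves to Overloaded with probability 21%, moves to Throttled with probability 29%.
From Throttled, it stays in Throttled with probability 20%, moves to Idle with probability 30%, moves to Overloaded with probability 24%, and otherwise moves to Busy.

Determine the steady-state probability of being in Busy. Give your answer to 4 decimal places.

0.2555

Let the stationary distribution be π with π = πP and π_1 + π_2 + π_3 + π_4 = 1.
π_1 = 0.31·π_1 + 0.22·π_2 + 0.21·π_3 + 0.24·π_4
π_2 = 0.23·π_1 + 0.3·π_2 + 0.26·π_3 + 0.3·π_4
π_3 = 0.24·π_1 + 0.28·π_2 + 0.24·π_3 + 0.26·π_4
Solving with the normalization constraint gives π = (0.2440, 0.2727, 0.2555, 0.2279).
So the stationary probability of Busy is 0.2555.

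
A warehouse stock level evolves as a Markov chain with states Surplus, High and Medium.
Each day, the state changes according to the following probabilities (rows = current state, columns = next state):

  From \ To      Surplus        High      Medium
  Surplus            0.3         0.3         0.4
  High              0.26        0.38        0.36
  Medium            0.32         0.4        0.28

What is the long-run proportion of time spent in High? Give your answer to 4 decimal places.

0.3635

Let the stationary distribution be π with π = πP and π_1 + π_2 + π_3 = 1.
π_1 = 0.3·π_1 + 0.26·π_2 + 0.32·π_3
π_2 = 0.3·π_1 + 0.38·π_2 + 0.4·π_3
Solving with the normalization constraint gives π = (0.2923, 0.3635, 0.3442).
So the stationary probability of High is 0.3635.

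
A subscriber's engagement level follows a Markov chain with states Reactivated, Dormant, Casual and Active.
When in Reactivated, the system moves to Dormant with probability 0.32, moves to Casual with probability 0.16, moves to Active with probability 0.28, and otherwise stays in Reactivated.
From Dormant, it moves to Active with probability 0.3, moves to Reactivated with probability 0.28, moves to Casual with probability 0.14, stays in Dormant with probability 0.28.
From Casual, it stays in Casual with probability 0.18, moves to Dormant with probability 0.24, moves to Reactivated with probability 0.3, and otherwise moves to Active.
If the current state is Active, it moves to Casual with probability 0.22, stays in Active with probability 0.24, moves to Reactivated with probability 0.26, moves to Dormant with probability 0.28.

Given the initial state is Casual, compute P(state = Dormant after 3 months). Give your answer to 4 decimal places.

0.2836

Propagate the distribution vector 3 months from Casual.
After 0 months: (0.0000, 0.0000, 1.0000, 0.0000)
After 1 month: (0.3000, 0.2400, 0.1800, 0.2800)
After 2 months: (0.2660, 0.2848, 0.1756, 0.2736)
After 3 months: (0.2674, 0.2836, 0.1742, 0.2748)
P(in Dormant after 3 months) = 0.2836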